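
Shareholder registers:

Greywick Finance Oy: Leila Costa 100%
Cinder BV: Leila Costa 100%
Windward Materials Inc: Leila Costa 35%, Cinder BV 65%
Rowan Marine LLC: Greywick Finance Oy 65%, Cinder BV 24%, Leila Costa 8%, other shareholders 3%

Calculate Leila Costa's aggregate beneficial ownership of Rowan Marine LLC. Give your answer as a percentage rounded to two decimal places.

Leila reaches Rowan along 3 paths.
Via Greywick: 100% × 65% = 65%.
Via Cinder: 100% × 24% = 24%.
Direct stake: 8% = 8%.
Total: 65% + 24% + 8% = 97%.
Rounded: 97.00%.

97.00%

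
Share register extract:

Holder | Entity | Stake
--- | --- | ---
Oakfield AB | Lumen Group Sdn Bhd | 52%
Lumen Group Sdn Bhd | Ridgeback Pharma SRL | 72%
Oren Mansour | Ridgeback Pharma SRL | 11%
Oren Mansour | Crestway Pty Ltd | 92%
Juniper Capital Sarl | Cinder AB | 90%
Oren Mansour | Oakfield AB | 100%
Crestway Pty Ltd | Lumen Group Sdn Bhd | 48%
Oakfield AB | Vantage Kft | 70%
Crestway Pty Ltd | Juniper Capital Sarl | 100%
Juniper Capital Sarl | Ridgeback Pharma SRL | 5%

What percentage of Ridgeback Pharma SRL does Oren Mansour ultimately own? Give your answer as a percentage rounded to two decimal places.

84.84%

Oren reaches Ridgeback along 4 paths.
Via Crestway → Lumen: 92% × 48% × 72% = 31.7952%.
Via Oakfield → Lumen: 100% × 52% × 72% = 37.44%.
Direct stake: 11% = 11%.
Via Crestway → Juniper: 92% × 100% × 5% = 4.6%.
Total: 31.7952% + 37.44% + 11% + 4.6% = 84.8352%.
Rounded: 84.84%.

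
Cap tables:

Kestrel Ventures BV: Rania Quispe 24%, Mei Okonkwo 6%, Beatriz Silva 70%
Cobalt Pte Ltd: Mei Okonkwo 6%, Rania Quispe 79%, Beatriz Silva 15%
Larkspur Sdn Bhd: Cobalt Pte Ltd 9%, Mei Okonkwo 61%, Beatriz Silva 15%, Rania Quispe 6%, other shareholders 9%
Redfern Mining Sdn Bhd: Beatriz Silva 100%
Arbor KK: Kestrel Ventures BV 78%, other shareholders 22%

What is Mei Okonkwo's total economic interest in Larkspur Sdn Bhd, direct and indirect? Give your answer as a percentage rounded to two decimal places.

Mei reaches Larkspur along 2 paths.
Via Cobalt: 6% × 9% = 0.54%.
Direct stake: 61% = 61%.
Total: 0.54% + 61% = 61.54%.

61.54%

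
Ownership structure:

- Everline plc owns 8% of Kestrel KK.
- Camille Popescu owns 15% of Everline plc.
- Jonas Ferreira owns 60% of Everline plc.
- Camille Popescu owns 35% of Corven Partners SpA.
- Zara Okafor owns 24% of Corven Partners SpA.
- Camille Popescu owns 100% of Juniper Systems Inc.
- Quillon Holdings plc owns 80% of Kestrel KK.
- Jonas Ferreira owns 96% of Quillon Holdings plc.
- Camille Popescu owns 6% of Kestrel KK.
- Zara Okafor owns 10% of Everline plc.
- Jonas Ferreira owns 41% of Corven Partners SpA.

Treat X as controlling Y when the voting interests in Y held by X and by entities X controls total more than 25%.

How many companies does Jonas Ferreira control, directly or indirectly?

4

Jonas holds 41% of Corven, so Jonas controls Corven.
Jonas holds 60% of Everline, so Jonas controls Everline.
Jonas holds 96% of Quillon, so Jonas controls Quillon.
Everline and Quillon together hold 8% + 80% = 88% of Kestrel, so Jonas controls Kestrel.
No other company's threshold is met.
Jonas controls 4 companies.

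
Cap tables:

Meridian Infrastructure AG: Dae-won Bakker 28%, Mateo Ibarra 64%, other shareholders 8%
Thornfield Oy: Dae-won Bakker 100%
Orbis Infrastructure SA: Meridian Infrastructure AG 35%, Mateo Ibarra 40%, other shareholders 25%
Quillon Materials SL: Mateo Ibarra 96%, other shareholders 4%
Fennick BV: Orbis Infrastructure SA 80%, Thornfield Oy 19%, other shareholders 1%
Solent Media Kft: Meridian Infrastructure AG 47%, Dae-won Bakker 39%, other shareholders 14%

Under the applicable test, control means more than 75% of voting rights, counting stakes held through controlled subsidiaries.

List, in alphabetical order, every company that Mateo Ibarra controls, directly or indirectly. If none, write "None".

Quillon Materials SL

Mateo holds 96% of Quillon, so Mateo controls Quillon.
No other company's threshold is met.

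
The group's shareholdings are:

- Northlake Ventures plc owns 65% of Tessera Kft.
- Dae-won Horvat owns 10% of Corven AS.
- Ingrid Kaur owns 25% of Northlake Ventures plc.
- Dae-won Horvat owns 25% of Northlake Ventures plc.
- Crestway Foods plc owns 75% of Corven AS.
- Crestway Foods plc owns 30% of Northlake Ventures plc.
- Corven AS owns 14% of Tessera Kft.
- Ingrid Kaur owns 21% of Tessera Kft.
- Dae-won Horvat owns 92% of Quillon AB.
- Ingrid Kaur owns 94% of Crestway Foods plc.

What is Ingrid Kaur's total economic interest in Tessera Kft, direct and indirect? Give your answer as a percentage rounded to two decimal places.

65.45%

Ingrid reaches Tessera along 4 paths.
Via Crestway → Northlake: 94% × 30% × 65% = 18.33%.
Via Northlake: 25% × 65% = 16.25%.
Direct stake: 21% = 21%.
Via Crestway → Corven: 94% × 75% × 14% = 9.87%.
Total: 18.33% + 16.25% + 21% + 9.87% = 65.45%.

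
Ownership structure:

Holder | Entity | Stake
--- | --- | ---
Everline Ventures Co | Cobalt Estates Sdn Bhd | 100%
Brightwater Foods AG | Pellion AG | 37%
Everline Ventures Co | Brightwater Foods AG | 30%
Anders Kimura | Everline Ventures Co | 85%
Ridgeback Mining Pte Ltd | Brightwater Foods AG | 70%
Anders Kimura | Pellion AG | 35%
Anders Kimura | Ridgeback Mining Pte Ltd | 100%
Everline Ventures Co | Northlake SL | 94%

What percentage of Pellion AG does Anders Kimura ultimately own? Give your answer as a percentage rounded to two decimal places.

70.34%

Anders reaches Pellion along 3 paths.
Via Everline → Brightwater: 85% × 30% × 37% = 9.435%.
Via Ridgeback → Brightwater: 100% × 70% × 37% = 25.9%.
Direct stake: 35% = 35%.
Total: 9.435% + 25.9% + 35% = 70.335%.
Rounded: 70.34%.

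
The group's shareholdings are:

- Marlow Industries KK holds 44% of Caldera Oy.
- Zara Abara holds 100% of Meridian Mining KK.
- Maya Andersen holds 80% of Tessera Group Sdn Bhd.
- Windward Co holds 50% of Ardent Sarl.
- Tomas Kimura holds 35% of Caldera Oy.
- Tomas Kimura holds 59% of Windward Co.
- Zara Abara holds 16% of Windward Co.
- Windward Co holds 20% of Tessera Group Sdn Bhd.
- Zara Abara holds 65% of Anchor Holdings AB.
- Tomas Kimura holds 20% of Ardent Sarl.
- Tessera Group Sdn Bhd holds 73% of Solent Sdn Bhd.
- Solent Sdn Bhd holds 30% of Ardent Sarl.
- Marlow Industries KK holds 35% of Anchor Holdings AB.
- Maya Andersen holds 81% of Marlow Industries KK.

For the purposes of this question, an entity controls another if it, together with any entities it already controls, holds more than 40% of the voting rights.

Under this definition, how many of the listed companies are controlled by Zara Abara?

Zara holds 100% of Meridian, so Zara controls Meridian.
Zara holds 65% of Anchor, so Zara controls Anchor.
No other company's threshold is met.
Zara controls 2 companies.

2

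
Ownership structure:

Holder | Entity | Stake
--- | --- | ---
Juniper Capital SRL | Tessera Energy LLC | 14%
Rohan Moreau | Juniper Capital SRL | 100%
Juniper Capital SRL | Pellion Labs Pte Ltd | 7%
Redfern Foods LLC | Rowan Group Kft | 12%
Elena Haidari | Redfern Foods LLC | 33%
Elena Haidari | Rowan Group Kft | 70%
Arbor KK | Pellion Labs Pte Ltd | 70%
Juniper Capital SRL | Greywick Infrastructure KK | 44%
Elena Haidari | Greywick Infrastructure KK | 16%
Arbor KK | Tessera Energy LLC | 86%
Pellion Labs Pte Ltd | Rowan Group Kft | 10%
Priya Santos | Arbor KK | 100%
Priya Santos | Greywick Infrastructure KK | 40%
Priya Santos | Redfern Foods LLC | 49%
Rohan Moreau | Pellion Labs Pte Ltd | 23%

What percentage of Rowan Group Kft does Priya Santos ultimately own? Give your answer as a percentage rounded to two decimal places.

12.88%

Priya reaches Rowan along 2 paths.
Via Redfern: 49% × 12% = 5.88%.
Via Arbor → Pellion: 100% × 70% × 10% = 7%.
Total: 5.88% + 7% = 12.88%.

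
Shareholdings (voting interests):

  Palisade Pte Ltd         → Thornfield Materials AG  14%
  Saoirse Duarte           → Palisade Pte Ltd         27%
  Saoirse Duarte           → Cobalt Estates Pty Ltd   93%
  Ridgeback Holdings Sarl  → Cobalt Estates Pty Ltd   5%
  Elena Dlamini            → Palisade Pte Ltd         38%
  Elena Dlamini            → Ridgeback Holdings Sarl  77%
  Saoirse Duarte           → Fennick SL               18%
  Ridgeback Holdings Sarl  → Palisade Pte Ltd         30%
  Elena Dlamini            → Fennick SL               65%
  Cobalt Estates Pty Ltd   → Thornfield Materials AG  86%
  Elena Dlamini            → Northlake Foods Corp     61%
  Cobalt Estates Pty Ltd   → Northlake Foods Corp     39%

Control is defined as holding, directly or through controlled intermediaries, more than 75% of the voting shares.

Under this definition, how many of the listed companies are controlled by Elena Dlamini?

1

Elena holds 77% of Ridgeback, so Elena controls Ridgeback.
No other company's threshold is met.
Elena controls 1 company.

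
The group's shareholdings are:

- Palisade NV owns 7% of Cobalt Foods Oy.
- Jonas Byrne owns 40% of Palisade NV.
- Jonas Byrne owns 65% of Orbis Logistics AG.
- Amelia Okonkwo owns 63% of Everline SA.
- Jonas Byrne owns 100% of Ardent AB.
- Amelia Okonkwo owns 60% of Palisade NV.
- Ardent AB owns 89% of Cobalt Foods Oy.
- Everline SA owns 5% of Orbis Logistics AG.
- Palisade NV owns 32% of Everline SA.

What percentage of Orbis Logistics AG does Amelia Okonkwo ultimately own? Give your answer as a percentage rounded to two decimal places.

Amelia reaches Orbis along 2 paths.
Via Palisade → Everline: 60% × 32% × 5% = 0.96%.
Via Everline: 63% × 5% = 3.15%.
Total: 0.96% + 3.15% = 4.11%.

4.11%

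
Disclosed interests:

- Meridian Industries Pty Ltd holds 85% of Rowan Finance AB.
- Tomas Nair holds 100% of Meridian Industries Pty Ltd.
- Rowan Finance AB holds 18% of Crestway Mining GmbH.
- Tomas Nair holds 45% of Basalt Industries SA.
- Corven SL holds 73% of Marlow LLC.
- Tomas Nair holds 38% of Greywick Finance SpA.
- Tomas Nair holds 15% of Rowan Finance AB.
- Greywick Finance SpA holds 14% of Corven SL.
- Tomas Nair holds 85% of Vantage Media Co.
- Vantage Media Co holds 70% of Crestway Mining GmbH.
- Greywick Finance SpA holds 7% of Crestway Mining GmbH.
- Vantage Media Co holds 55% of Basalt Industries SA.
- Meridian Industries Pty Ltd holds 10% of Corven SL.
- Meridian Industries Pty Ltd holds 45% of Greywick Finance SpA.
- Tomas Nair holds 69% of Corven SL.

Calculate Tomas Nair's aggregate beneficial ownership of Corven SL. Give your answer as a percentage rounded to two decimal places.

Tomas reaches Corven along 4 paths.
Via Meridian: 100% × 10% = 10%.
Direct stake: 69% = 69%.
Via Meridian → Greywick: 100% × 45% × 14% = 6.3%.
Via Greywick: 38% × 14% = 5.32%.
Total: 10% + 69% + 6.3% + 5.32% = 90.62%.

90.62%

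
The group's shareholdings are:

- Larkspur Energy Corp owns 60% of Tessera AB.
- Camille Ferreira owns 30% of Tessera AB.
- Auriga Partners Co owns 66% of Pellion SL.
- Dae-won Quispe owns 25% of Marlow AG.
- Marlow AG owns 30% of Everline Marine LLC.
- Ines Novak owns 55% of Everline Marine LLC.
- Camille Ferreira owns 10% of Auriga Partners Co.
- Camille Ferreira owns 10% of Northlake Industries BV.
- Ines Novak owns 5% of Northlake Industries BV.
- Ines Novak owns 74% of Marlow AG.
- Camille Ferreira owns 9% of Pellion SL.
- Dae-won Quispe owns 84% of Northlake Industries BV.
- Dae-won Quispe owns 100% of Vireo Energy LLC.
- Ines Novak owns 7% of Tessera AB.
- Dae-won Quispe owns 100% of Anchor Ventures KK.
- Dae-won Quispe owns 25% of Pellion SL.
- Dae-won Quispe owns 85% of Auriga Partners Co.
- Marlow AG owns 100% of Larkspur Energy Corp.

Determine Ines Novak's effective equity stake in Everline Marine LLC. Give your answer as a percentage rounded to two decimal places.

Ines reaches Everline along 2 paths.
Via Marlow: 74% × 30% = 22.2%.
Direct stake: 55% = 55%.
Total: 22.2% + 55% = 77.2%.
Rounded: 77.20%.

77.20%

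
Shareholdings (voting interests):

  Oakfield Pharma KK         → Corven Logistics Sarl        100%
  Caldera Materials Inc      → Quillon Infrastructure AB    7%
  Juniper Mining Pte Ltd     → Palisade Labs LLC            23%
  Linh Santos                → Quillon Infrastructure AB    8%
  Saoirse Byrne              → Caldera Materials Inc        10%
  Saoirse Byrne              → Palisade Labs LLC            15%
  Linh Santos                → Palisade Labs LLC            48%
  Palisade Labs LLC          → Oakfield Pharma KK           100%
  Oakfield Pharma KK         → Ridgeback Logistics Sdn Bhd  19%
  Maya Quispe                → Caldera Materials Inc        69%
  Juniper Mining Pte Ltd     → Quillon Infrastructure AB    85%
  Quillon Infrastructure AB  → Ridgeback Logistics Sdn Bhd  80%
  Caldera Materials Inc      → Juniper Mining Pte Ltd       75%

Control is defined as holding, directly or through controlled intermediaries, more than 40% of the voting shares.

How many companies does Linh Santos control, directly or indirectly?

3

Linh holds 48% of Palisade, so Linh controls Palisade.
Palisade holds 100% of Oakfield, so Linh controls Oakfield.
Oakfield holds 100% of Corven, so Linh controls Corven.
No other company's threshold is met.
Linh controls 3 companies.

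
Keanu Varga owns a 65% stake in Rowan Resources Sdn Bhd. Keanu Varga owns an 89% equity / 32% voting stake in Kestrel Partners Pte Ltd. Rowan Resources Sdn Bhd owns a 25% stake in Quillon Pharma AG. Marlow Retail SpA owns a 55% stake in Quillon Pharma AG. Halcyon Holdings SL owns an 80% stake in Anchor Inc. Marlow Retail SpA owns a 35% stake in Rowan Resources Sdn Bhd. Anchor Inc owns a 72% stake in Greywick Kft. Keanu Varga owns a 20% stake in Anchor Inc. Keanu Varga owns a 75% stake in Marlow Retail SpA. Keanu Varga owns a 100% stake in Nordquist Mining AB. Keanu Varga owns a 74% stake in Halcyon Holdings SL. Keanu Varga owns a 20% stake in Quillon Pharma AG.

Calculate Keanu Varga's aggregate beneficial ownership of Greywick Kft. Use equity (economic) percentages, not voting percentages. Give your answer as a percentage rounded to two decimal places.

Keanu reaches Greywick along 2 paths.
Via Anchor: 20% × 72% = 14.4%.
Via Halcyon → Anchor: 74% × 80% × 72% = 42.624%.
Total: 14.4% + 42.624% = 57.024%.
Rounded: 57.02%.

57.02%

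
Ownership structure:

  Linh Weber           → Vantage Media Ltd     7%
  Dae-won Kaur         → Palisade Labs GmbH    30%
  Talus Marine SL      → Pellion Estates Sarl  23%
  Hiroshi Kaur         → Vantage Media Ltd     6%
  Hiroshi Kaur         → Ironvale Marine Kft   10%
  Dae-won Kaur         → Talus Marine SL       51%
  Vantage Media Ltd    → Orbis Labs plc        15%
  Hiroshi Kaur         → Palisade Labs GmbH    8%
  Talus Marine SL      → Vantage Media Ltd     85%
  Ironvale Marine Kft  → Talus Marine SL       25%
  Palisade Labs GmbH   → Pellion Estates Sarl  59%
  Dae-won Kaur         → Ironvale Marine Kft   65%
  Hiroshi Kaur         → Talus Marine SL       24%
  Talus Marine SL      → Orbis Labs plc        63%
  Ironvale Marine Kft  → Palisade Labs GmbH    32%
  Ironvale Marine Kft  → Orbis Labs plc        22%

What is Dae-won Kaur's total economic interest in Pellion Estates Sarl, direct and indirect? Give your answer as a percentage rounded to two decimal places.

45.44%

Dae-won reaches Pellion along 4 paths.
Via Ironvale → Palisade: 65% × 32% × 59% = 12.272%.
Via Palisade: 30% × 59% = 17.7%.
Via Ironvale → Talus: 65% × 25% × 23% = 3.7375%.
Via Talus: 51% × 23% = 11.73%.
Total: 12.272% + 17.7% + 3.7375% + 11.73% = 45.4395%.
Rounded: 45.44%.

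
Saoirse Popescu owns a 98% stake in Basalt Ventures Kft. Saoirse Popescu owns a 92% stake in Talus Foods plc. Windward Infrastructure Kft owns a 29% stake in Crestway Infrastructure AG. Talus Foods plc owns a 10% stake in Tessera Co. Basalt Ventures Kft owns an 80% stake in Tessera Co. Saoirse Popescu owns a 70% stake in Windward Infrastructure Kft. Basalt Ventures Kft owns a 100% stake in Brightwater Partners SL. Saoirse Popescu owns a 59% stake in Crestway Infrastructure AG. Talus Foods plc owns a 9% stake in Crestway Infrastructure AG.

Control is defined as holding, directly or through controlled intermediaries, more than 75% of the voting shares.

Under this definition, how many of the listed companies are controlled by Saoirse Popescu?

Saoirse holds 98% of Basalt, so Saoirse controls Basalt.
Saoirse holds 92% of Talus, so Saoirse controls Talus.
Basalt holds 100% of Brightwater, so Saoirse controls Brightwater.
Basalt and Talus together hold 80% + 10% = 90% of Tessera, so Saoirse controls Tessera.
No other company's threshold is met.
Saoirse controls 4 companies.

4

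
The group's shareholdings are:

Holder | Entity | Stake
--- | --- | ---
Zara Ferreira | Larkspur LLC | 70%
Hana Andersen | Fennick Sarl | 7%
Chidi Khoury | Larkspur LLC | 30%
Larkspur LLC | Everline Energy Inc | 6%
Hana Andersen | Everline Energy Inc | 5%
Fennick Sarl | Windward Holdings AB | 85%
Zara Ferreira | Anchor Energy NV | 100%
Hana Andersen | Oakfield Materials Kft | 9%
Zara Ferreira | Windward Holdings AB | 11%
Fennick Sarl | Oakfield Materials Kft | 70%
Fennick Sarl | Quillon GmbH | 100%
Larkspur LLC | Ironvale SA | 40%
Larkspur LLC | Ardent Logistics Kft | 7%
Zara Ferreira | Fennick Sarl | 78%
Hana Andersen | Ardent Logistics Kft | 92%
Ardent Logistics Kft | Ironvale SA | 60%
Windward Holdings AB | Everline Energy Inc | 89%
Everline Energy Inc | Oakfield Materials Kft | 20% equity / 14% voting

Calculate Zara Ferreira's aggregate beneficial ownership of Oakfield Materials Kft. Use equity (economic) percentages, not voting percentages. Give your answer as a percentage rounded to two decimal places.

Zara reaches Oakfield along 4 paths.
Via Fennick: 78% × 70% = 54.6%.
Via Larkspur → Everline: 70% × 6% × 20% = 0.84%.
Via Windward → Everline: 11% × 89% × 20% = 1.958%.
Via Fennick → Windward → Everline: 78% × 85% × 89% × 20% = 11.8014%.
Total: 54.6% + 0.84% + 1.958% + 11.8014% = 69.1994%.
Rounded: 69.20%.

69.20%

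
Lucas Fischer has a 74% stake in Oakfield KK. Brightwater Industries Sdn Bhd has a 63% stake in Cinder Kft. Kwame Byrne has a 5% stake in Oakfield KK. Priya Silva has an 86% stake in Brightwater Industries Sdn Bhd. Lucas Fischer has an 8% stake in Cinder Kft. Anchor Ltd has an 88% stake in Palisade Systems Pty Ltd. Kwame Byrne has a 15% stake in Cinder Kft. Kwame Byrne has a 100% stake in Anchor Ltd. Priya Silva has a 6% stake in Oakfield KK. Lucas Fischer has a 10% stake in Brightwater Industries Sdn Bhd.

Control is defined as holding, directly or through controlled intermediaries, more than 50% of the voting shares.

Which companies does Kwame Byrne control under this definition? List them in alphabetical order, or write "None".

Kwame holds 100% of Anchor, so Kwame controls Anchor.
Anchor holds 88% of Palisade, so Kwame controls Palisade.
No other company's threshold is met.

Anchor Ltd, Palisade Systems Pty Ltd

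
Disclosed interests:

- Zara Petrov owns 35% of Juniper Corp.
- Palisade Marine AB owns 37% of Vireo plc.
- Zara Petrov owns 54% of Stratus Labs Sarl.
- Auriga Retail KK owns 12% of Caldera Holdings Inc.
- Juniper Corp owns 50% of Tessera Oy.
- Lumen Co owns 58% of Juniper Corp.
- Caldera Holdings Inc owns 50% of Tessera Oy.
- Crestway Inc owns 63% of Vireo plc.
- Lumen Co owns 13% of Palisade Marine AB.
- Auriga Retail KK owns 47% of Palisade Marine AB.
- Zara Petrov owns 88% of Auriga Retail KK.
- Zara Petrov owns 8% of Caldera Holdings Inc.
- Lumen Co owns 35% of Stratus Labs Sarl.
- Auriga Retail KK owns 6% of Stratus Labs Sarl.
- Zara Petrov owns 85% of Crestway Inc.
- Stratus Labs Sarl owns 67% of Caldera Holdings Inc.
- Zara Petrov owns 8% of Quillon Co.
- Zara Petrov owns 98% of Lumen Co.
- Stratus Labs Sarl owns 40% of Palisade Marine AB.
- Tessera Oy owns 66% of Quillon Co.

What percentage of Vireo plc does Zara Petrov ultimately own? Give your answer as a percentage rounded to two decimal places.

87.42%

Zara reaches Vireo along 6 paths.
Via Crestway: 85% × 63% = 53.55%.
Via Auriga → Palisade: 88% × 47% × 37% = 15.3032%.
Via Lumen → Palisade: 98% × 13% × 37% = 4.7138%.
Via Stratus → Palisade: 54% × 40% × 37% = 7.992%.
Via Lumen → Stratus → Palisade: 98% × 35% × 40% × 37% = 5.0764%.
Via Auriga → Stratus → Palisade: 88% × 6% × 40% × 37% = 0.78144%.
Total: 53.55% + 15.3032% + 4.7138% + 7.992% + 5.0764% + 0.78144% = 87.41684%.
Rounded: 87.42%.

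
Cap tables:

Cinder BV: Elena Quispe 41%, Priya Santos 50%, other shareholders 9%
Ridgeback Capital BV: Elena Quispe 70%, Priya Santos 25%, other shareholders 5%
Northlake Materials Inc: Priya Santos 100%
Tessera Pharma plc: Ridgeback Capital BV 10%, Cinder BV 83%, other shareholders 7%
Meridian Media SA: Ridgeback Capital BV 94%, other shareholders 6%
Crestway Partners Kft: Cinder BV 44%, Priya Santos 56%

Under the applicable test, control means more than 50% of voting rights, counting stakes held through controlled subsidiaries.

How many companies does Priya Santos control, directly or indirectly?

2

Priya holds 100% of Northlake, so Priya controls Northlake.
Priya holds 56% of Crestway, so Priya controls Crestway.
No other company's threshold is met.
Priya controls 2 companies.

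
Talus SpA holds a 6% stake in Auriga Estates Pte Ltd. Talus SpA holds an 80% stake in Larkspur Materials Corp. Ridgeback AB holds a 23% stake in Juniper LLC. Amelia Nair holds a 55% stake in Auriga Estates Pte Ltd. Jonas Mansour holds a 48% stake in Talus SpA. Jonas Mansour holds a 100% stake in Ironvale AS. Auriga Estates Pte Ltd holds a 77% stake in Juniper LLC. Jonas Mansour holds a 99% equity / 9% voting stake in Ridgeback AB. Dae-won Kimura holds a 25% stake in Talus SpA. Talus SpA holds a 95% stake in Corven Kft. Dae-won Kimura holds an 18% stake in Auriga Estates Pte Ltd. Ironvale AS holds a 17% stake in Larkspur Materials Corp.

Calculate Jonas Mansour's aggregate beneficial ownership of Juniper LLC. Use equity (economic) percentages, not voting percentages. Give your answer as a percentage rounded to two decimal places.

24.99%

Jonas reaches Juniper along 2 paths.
Via Talus → Auriga: 48% × 6% × 77% = 2.2176%.
Via Ridgeback: 99% × 23% = 22.77%.
Total: 2.2176% + 22.77% = 24.9876%.
Rounded: 24.99%.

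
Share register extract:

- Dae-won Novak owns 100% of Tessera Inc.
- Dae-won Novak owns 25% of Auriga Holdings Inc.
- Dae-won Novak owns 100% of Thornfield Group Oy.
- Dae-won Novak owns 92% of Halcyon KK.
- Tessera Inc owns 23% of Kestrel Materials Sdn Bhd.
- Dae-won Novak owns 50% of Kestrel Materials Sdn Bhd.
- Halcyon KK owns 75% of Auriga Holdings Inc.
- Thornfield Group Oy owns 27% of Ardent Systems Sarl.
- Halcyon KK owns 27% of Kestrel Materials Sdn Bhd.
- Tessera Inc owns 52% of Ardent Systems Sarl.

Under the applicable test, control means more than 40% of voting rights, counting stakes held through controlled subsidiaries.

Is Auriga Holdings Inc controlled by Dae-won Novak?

Dae-won holds 92% of Halcyon, so Dae-won controls Halcyon.
Halcyon and Dae-won together hold 75% + 25% = 100% of Auriga, so Dae-won controls Auriga.

Yes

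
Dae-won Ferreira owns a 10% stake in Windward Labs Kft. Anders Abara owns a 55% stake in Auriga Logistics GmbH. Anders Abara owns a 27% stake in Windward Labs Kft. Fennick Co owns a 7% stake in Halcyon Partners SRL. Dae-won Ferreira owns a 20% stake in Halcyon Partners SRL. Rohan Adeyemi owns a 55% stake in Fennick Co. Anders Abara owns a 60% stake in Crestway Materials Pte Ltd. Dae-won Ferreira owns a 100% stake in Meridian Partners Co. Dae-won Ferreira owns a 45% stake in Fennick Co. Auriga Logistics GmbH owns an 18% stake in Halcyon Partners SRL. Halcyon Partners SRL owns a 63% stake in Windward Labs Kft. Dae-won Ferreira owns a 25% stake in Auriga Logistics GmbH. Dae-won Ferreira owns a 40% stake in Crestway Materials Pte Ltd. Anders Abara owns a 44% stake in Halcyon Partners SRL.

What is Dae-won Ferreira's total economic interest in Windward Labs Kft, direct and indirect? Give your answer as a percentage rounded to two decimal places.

Dae-won reaches Windward along 4 paths.
Direct stake: 10% = 10%.
Via Halcyon: 20% × 63% = 12.6%.
Via Fennick → Halcyon: 45% × 7% × 63% = 1.9845%.
Via Auriga → Halcyon: 25% × 18% × 63% = 2.835%.
Total: 10% + 12.6% + 1.9845% + 2.835% = 27.4195%.
Rounded: 27.42%.

27.42%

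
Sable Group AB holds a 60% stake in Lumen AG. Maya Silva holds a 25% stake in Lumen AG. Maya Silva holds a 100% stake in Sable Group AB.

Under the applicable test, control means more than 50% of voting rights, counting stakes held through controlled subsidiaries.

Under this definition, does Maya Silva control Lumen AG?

Maya holds 100% of Sable, so Maya controls Sable.
Sable and Maya together hold 60% + 25% = 85% of Lumen, so Maya controls Lumen.

Yes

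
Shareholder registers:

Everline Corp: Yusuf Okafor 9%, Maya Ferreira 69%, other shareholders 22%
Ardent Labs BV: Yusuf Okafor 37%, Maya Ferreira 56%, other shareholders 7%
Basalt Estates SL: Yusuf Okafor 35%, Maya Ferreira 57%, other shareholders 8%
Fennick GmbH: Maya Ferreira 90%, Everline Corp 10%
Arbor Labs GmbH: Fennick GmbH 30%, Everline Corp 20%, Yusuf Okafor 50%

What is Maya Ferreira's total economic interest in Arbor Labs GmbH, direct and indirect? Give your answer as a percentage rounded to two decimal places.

42.87%

Maya reaches Arbor along 3 paths.
Via Fennick: 90% × 30% = 27%.
Via Everline → Fennick: 69% × 10% × 30% = 2.07%.
Via Everline: 69% × 20% = 13.8%.
Total: 27% + 2.07% + 13.8% = 42.87%.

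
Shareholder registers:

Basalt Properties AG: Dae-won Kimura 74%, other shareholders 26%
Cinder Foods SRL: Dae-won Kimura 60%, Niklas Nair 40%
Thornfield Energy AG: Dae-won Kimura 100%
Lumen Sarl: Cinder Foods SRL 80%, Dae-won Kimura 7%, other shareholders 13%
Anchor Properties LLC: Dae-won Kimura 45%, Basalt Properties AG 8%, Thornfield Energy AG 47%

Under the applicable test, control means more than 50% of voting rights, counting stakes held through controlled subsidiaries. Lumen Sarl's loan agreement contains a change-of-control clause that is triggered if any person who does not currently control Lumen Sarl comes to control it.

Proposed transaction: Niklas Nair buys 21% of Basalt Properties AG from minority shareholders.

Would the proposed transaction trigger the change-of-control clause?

No

The purchase changes only Niklas's holdings, so Niklas is the only person who could newly come to control Lumen.
Niklas's largest direct stake is 40% in Cinder, which does not meet the threshold, so Niklas controls no company.
Neither Niklas nor any entity Niklas controls holds any voting interest in Lumen.
So before the transaction, Niklas does not control Lumen.
After the purchase, Niklas holds 21% of Basalt directly.
Niklas's side now holds 21% of Basalt, not > 50%, so Niklas still does not control Basalt.
After the transaction, neither Niklas nor any entity Niklas controls holds a voting interest in Lumen, so Niklas still does not control it.
No new person acquires control, so the clause is not triggered.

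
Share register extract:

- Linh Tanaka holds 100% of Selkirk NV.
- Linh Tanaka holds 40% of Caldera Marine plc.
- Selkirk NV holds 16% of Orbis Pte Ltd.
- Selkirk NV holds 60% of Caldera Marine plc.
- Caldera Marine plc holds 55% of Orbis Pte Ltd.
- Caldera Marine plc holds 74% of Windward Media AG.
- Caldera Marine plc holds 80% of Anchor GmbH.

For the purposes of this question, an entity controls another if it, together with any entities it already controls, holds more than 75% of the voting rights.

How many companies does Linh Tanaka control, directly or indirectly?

3

Linh holds 100% of Selkirk, so Linh controls Selkirk.
Linh and Selkirk together hold 40% + 60% = 100% of Caldera, so Linh controls Caldera.
Caldera holds 80% of Anchor, so Linh controls Anchor.
No other company's threshold is met.
Linh controls 3 companies.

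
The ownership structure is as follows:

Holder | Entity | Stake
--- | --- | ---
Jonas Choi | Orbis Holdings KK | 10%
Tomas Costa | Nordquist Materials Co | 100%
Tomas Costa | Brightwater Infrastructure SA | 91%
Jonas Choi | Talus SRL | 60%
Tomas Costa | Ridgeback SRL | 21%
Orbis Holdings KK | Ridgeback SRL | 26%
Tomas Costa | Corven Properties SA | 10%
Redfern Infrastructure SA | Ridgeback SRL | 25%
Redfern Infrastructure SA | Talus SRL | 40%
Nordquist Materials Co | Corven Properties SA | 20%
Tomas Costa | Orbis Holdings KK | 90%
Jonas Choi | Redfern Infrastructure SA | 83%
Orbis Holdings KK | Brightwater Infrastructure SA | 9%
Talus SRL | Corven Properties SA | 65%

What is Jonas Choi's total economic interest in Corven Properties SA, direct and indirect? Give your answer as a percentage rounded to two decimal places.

Jonas reaches Corven along 2 paths.
Via Redfern → Talus: 83% × 40% × 65% = 21.58%.
Via Talus: 60% × 65% = 39%.
Total: 21.58% + 39% = 60.58%.

60.58%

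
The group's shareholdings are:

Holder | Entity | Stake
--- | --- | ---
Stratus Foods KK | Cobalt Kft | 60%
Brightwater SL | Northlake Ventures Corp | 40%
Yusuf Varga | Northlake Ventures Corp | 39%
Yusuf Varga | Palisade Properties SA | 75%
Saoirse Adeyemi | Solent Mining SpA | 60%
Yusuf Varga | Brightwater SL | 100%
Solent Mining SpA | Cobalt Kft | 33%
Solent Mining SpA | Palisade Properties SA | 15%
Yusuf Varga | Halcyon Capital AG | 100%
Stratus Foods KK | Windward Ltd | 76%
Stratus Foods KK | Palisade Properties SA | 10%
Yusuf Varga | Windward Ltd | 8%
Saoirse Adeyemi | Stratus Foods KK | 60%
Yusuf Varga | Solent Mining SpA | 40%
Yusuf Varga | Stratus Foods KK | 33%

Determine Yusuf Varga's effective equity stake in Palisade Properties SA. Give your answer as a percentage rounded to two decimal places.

Yusuf reaches Palisade along 3 paths.
Direct stake: 75% = 75%.
Via Stratus: 33% × 10% = 3.3%.
Via Solent: 40% × 15% = 6%.
Total: 75% + 3.3% + 6% = 84.3%.
Rounded: 84.30%.

84.30%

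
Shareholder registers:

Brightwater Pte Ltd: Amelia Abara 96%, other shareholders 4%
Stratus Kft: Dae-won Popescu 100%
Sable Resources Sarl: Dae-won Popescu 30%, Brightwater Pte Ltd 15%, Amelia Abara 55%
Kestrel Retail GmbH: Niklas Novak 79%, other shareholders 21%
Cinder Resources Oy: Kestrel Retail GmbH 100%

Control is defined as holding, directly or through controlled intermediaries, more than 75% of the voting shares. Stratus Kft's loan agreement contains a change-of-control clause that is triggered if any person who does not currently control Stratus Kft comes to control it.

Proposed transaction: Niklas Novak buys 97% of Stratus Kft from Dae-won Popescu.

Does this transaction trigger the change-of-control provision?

Yes

The purchase adds only to Niklas's holdings (Dae-won's stake shrinks), so Niklas is the only person who could newly come to control Stratus.
Niklas holds 79% of Kestrel, so Niklas controls Kestrel.
Kestrel holds 100% of Cinder, so Niklas controls Cinder.
Neither Niklas nor any entity Niklas controls holds any voting interest in Stratus.
So before the transaction, Niklas does not control Stratus.
After the purchase, Niklas holds 97% of Stratus directly, and Dae-won's stake falls to 3%.
Niklas holds 97% of Stratus, so Niklas controls Stratus.
Niklas did not control Stratus before and does after, so the clause is triggered.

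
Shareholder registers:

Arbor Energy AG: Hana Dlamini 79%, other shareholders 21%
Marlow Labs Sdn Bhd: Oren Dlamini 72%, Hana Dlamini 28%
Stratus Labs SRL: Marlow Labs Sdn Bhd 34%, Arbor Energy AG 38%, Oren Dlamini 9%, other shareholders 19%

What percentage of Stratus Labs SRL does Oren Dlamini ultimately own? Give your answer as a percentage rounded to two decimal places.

Oren reaches Stratus along 2 paths.
Via Marlow: 72% × 34% = 24.48%.
Direct stake: 9% = 9%.
Total: 24.48% + 9% = 33.48%.

33.48%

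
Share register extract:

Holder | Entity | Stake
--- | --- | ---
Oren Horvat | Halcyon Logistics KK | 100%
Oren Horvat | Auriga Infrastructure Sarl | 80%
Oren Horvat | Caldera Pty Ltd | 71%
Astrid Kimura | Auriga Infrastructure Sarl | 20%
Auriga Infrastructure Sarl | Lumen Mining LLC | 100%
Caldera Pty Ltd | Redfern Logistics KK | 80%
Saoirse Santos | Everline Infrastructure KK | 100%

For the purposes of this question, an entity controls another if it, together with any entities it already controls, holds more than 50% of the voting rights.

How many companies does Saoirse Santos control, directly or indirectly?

Saoirse holds 100% of Everline, so Saoirse controls Everline.
No other company's threshold is met.
Saoirse controls 1 company.

1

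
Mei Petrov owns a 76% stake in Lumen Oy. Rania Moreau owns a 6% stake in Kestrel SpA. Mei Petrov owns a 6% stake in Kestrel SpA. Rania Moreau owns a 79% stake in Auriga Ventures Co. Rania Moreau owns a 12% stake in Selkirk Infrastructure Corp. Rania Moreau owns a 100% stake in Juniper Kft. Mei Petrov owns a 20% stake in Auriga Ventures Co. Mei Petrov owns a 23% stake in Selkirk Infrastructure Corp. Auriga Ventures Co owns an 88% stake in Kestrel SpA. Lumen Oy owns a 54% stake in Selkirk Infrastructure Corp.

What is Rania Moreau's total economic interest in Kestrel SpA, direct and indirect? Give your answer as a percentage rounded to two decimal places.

Rania reaches Kestrel along 2 paths.
Via Auriga: 79% × 88% = 69.52%.
Direct stake: 6% = 6%.
Total: 69.52% + 6% = 75.52%.

75.52%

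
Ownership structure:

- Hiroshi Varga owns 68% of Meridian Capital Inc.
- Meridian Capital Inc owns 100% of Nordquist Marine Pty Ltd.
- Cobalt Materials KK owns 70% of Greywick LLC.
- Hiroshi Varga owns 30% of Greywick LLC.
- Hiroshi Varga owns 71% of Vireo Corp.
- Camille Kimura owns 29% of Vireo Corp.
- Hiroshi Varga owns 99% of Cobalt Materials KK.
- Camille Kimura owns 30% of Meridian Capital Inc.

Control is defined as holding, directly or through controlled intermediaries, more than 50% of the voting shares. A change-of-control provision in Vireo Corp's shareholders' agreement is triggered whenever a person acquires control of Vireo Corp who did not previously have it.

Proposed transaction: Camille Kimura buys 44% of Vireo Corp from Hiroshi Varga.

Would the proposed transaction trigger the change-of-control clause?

The purchase adds only to Camille's holdings (Hiroshi's stake shrinks), so Camille is the only person who could newly come to control Vireo.
Camille's largest direct stake is 30% in Meridian, which does not meet the threshold, so Camille controls no company.
In Vireo, Camille's side holds only 29%, not > 50%.
So before the transaction, Camille does not control Vireo.
After the purchase, Camille's direct stake in Vireo rises to 29% + 44% = 73%, and Hiroshi's stake falls to 27%.
Camille holds 73% of Vireo, so Camille controls Vireo.
Camille did not control Vireo before and does after, so the clause is triggered.

Yes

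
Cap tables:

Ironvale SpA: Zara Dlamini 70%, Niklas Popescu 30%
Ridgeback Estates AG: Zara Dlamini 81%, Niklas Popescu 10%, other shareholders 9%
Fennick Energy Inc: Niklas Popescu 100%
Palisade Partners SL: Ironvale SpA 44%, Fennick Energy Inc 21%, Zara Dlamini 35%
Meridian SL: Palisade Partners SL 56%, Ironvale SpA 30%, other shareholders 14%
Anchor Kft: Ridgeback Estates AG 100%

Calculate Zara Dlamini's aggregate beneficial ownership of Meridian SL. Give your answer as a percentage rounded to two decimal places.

57.85%

Zara reaches Meridian along 3 paths.
Via Ironvale → Palisade: 70% × 44% × 56% = 17.248%.
Via Palisade: 35% × 56% = 19.6%.
Via Ironvale: 70% × 30% = 21%.
Total: 17.248% + 19.6% + 21% = 57.848%.
Rounded: 57.85%.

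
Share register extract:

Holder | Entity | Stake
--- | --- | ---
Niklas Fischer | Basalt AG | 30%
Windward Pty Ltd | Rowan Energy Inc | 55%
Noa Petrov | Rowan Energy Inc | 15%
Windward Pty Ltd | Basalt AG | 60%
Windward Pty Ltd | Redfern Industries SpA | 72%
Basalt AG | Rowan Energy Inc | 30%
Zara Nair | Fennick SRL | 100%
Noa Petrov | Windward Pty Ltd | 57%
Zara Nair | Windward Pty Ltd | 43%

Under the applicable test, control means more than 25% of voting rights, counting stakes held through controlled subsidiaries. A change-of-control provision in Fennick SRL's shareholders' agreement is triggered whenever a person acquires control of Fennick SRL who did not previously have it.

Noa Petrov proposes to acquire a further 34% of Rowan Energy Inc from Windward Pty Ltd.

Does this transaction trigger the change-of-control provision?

The purchase adds only to Noa's holdings (Windward's stake shrinks), so Noa is the only person who could newly come to control Fennick.
Noa holds 57% of Windward, so Noa controls Windward.
Windward holds 60% of Basalt, so Noa controls Basalt.
Windward holds 72% of Redfern, so Noa controls Redfern.
Windward and Noa and Basalt together hold 55% + 15% + 30% = 100% of Rowan, so Noa controls Rowan.
Neither Noa nor any entity Noa controls holds any voting interest in Fennick.
So before the transaction, Noa does not control Fennick.
After the purchase, Noa's direct stake in Rowan rises to 15% + 34% = 49%, and Windward's stake falls to 21%.
Windward and Noa and Basalt together hold 21% + 49% + 30% = 100% of Rowan, so Noa controls Rowan.
After the transaction, neither Noa nor any entity Noa controls holds a voting interest in Fennick, so Noa still does not control it.
No new person acquires control, so the clause is not triggered.

No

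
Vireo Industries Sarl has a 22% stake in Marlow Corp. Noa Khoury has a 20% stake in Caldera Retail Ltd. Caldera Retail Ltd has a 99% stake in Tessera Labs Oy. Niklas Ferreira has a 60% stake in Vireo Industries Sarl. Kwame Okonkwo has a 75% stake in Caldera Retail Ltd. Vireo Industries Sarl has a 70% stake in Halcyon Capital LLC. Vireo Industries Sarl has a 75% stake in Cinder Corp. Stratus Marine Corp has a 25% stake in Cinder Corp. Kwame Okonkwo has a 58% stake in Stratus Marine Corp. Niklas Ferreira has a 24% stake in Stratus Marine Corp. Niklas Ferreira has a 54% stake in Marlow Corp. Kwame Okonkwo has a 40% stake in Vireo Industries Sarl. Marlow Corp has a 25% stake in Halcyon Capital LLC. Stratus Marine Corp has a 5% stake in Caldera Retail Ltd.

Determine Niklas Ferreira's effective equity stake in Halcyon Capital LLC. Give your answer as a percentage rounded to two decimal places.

58.80%

Niklas reaches Halcyon along 3 paths.
Via Vireo: 60% × 70% = 42%.
Via Vireo → Marlow: 60% × 22% × 25% = 3.3%.
Via Marlow: 54% × 25% = 13.5%.
Total: 42% + 3.3% + 13.5% = 58.8%.
Rounded: 58.80%.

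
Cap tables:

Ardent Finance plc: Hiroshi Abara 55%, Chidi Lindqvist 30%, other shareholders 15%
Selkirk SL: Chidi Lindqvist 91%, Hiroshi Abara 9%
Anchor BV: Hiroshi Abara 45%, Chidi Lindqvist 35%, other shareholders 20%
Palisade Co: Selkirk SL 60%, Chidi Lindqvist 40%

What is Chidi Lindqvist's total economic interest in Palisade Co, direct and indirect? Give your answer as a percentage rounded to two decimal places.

94.60%

Chidi reaches Palisade along 2 paths.
Via Selkirk: 91% × 60% = 54.6%.
Direct stake: 40% = 40%.
Total: 54.6% + 40% = 94.6%.
Rounded: 94.60%.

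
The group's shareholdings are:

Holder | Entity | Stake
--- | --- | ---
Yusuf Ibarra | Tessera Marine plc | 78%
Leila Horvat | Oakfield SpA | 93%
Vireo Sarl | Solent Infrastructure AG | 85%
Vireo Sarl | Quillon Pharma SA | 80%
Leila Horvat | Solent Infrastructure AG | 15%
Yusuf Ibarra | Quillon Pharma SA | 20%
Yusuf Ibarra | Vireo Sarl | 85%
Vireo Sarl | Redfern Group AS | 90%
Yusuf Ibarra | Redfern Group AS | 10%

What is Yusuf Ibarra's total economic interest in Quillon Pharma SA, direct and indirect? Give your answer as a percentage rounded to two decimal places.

Yusuf reaches Quillon along 2 paths.
Direct stake: 20% = 20%.
Via Vireo: 85% × 80% = 68%.
Total: 20% + 68% = 88%.
Rounded: 88.00%.

88.00%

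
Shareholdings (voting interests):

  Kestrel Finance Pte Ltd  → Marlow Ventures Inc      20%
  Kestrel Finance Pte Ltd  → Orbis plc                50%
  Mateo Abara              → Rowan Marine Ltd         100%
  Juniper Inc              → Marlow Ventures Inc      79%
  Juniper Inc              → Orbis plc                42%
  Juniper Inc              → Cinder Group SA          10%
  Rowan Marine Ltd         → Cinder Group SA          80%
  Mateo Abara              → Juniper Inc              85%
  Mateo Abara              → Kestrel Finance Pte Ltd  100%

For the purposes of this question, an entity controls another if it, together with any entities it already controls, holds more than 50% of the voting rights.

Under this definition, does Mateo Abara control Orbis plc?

Mateo holds 85% of Juniper, so Mateo controls Juniper.
Mateo holds 100% of Kestrel, so Mateo controls Kestrel.
Kestrel and Juniper together hold 50% + 42% = 92% of Orbis, so Mateo controls Orbis.

Yes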